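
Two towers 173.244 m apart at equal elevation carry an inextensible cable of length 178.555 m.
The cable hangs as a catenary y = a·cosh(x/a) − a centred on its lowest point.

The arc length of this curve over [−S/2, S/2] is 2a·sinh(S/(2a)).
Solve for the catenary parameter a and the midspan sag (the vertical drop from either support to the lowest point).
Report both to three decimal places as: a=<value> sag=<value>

a=202.895 sag=18.773

seed: a₀ = √(S³/(24(L−S))) = √(173.244³/(24·5.311)) = 201.973100
iter 1: u=0.428879  f(a)=+4.906e-02  f'(a)=-5.356e-02  a ← 201.973100 − (+4.906e-02/-5.356e-02) = 202.888980
iter 2: u=0.426943  f(a)=+3.357e-04  f'(a)=-5.283e-02  a ← 202.888980 − (+3.357e-04/-5.283e-02) = 202.895334
iter 3: u=0.426929  f(a)=+1.596e-08  f'(a)=-5.283e-02  a ← 202.895334 − (+1.596e-08/-5.283e-02) = 202.895334
iter 4: u=0.426929  f(a)=+0.000e+00  f'(a)=-5.283e-02  a ← 202.895334 − (+0.000e+00/-5.283e-02) = 202.895334
converged: |Δa| < 1e-12 after 4 iterations
sag = a·(cosh(S/(2a)) − 1) = 202.895334·(cosh(0.426929) − 1) = 18.773312
T_max/T_min = cosh(S/(2a)) = 1.092527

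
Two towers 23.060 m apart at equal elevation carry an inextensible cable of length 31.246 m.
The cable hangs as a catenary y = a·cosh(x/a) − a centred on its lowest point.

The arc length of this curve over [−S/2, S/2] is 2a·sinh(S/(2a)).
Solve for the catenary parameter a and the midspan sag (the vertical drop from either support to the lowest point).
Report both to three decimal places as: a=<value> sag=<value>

seed: a₀ = √(S³/(24(L−S))) = √(23.060³/(24·8.186)) = 7.900371
iter 1: u=1.459425  f(a)=+9.173e-01  f'(a)=-2.549e+00  a ← 7.900371 − (+9.173e-01/-2.549e+00) = 8.260298
iter 2: u=1.395833  f(a)=+6.641e-02  f'(a)=-2.192e+00  a ← 8.260298 − (+6.641e-02/-2.192e+00) = 8.290599
iter 3: u=1.390732  f(a)=+4.082e-04  f'(a)=-2.165e+00  a ← 8.290599 − (+4.082e-04/-2.165e+00) = 8.290787
iter 4: u=1.390700  f(a)=+1.563e-08  f'(a)=-2.165e+00  a ← 8.290787 − (+1.563e-08/-2.165e+00) = 8.290787
iter 5: u=1.390700  f(a)=-3.553e-15  f'(a)=-2.165e+00  a ← 8.290787 − (-3.553e-15/-2.165e+00) = 8.290787
converged: |Δa| < 1e-12 after 5 iterations
sag = a·(cosh(S/(2a)) − 1) = 8.290787·(cosh(1.390700) − 1) = 9.395798
T_max/T_min = cosh(S/(2a)) = 2.133282

a=8.291 sag=9.396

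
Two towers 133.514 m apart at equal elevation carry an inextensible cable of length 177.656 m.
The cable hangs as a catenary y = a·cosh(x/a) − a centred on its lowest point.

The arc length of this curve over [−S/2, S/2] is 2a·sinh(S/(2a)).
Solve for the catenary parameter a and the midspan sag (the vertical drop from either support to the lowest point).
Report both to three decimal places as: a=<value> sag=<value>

a=49.590 sag=52.143

seed: a₀ = √(S³/(24(L−S))) = √(133.514³/(24·44.142)) = 47.397844
iter 1: u=1.408440  f(a)=+4.591e+00  f'(a)=-2.259e+00  a ← 47.397844 − (+4.591e+00/-2.259e+00) = 49.429841
iter 2: u=1.350540  f(a)=+3.117e-01  f'(a)=-1.962e+00  a ← 49.429841 − (+3.117e-01/-1.962e+00) = 49.588728
iter 3: u=1.346213  f(a)=+1.669e-03  f'(a)=-1.941e+00  a ← 49.588728 − (+1.669e-03/-1.941e+00) = 49.589588
iter 4: u=1.346190  f(a)=+4.839e-08  f'(a)=-1.941e+00  a ← 49.589588 − (+4.839e-08/-1.941e+00) = 49.589588
iter 5: u=1.346190  f(a)=+2.842e-14  f'(a)=-1.941e+00  a ← 49.589588 − (+2.842e-14/-1.941e+00) = 49.589588
converged: |Δa| < 1e-12 after 5 iterations
sag = a·(cosh(S/(2a)) − 1) = 49.589588·(cosh(1.346190) − 1) = 52.143105
T_max/T_min = cosh(S/(2a)) = 2.051493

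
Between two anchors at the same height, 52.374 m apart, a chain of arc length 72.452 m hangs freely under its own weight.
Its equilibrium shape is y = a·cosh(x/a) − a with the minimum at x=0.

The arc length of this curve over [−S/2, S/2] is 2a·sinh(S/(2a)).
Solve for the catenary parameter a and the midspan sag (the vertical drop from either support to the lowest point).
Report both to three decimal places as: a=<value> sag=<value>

a=18.183 sag=22.350

seed: a₀ = √(S³/(24(L−S))) = √(52.374³/(24·20.078)) = 17.266637
iter 1: u=1.516624  f(a)=+2.440e+00  f'(a)=-2.906e+00  a ← 17.266637 − (+2.440e+00/-2.906e+00) = 18.106051
iter 2: u=1.446312  f(a)=+1.892e-01  f'(a)=-2.472e+00  a ← 18.106051 − (+1.892e-01/-2.472e+00) = 18.182597
iter 3: u=1.440223  f(a)=+1.349e-03  f'(a)=-2.436e+00  a ← 18.182597 − (+1.349e-03/-2.436e+00) = 18.183151
iter 4: u=1.440179  f(a)=+6.969e-08  f'(a)=-2.436e+00  a ← 18.183151 − (+6.969e-08/-2.436e+00) = 18.183151
iter 5: u=1.440179  f(a)=-1.421e-14  f'(a)=-2.436e+00  a ← 18.183151 − (-1.421e-14/-2.436e+00) = 18.183151
converged: |Δa| < 1e-12 after 5 iterations
sag = a·(cosh(S/(2a)) − 1) = 18.183151·(cosh(1.440179) − 1) = 22.350169
T_max/T_min = cosh(S/(2a)) = 2.229169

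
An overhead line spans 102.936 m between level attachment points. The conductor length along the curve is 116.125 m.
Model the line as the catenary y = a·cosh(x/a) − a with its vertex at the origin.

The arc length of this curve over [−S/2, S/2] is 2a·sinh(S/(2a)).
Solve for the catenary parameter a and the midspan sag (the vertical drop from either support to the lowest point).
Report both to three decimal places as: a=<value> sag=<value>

a=59.796 sag=23.551

seed: a₀ = √(S³/(24(L−S))) = √(102.936³/(24·13.189)) = 58.700172
iter 1: u=0.876795  f(a)=+5.163e-01  f'(a)=-4.849e-01  a ← 58.700172 − (+5.163e-01/-4.849e-01) = 59.765070
iter 2: u=0.861172  f(a)=+1.439e-02  f'(a)=-4.582e-01  a ← 59.765070 − (+1.439e-02/-4.582e-01) = 59.796467
iter 3: u=0.860720  f(a)=+1.188e-05  f'(a)=-4.574e-01  a ← 59.796467 − (+1.188e-05/-4.574e-01) = 59.796493
iter 4: u=0.860719  f(a)=+8.129e-12  f'(a)=-4.574e-01  a ← 59.796493 − (+8.129e-12/-4.574e-01) = 59.796493
converged: |Δa| < 1e-12 after 4 iterations
sag = a·(cosh(S/(2a)) − 1) = 59.796493·(cosh(0.860719) − 1) = 23.551419
T_max/T_min = cosh(S/(2a)) = 1.393860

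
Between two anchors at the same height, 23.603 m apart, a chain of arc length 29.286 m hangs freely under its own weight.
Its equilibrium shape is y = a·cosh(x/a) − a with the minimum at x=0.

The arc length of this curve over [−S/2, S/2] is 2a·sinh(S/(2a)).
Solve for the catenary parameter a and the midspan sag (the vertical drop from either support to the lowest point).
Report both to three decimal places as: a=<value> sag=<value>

seed: a₀ = √(S³/(24(L−S))) = √(23.603³/(24·5.683)) = 9.818754
iter 1: u=1.201935  f(a)=+4.249e-01  f'(a)=-1.334e+00  a ← 9.818754 − (+4.249e-01/-1.334e+00) = 10.137350
iter 2: u=1.164160  f(a)=+2.156e-02  f'(a)=-1.201e+00  a ← 10.137350 − (+2.156e-02/-1.201e+00) = 10.155292
iter 3: u=1.162103  f(a)=+6.205e-05  f'(a)=-1.195e+00  a ← 10.155292 − (+6.205e-05/-1.195e+00) = 10.155344
iter 4: u=1.162097  f(a)=+5.174e-10  f'(a)=-1.195e+00  a ← 10.155344 − (+5.174e-10/-1.195e+00) = 10.155344
iter 5: u=1.162097  f(a)=+3.553e-15  f'(a)=-1.195e+00  a ← 10.155344 − (+3.553e-15/-1.195e+00) = 10.155344
converged: |Δa| < 1e-12 after 5 iterations
sag = a·(cosh(S/(2a)) − 1) = 10.155344·(cosh(1.162097) − 1) = 7.664545
T_max/T_min = cosh(S/(2a)) = 1.754730

a=10.155 sag=7.665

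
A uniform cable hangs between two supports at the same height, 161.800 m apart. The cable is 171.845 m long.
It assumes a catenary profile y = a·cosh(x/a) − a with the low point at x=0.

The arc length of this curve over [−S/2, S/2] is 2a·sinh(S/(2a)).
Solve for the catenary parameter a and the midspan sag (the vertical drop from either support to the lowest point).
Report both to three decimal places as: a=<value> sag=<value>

seed: a₀ = √(S³/(24(L−S))) = √(161.800³/(24·10.045)) = 132.552275
iter 1: u=0.610325  f(a)=+1.888e-01  f'(a)=-1.573e-01  a ← 132.552275 − (+1.888e-01/-1.573e-01) = 133.752360
iter 2: u=0.604849  f(a)=+2.594e-03  f'(a)=-1.530e-01  a ← 133.752360 − (+2.594e-03/-1.530e-01) = 133.769316
iter 3: u=0.604772  f(a)=+5.051e-07  f'(a)=-1.529e-01  a ← 133.769316 − (+5.051e-07/-1.529e-01) = 133.769320
iter 4: u=0.604772  f(a)=+2.842e-14  f'(a)=-1.529e-01  a ← 133.769320 − (+2.842e-14/-1.529e-01) = 133.769320
converged: |Δa| < 1e-12 after 4 iterations
sag = a·(cosh(S/(2a)) − 1) = 133.769320·(cosh(0.604772) − 1) = 25.217808
T_max/T_min = cosh(S/(2a)) = 1.188517

a=133.769 sag=25.218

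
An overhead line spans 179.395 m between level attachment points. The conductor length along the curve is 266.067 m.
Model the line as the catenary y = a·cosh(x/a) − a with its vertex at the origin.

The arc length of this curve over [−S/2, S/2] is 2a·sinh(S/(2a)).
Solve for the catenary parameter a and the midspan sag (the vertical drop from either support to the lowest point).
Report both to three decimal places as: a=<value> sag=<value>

a=56.143 sag=88.252

seed: a₀ = √(S³/(24(L−S))) = √(179.395³/(24·86.672)) = 52.682997
iter 1: u=1.702589  f(a)=+1.347e+01  f'(a)=-4.348e+00  a ← 52.682997 − (+1.347e+01/-4.348e+00) = 55.779613
iter 2: u=1.608070  f(a)=+1.279e+00  f'(a)=-3.559e+00  a ← 55.779613 − (+1.279e+00/-3.559e+00) = 56.138894
iter 3: u=1.597778  f(a)=+1.420e-02  f'(a)=-3.480e+00  a ← 56.138894 − (+1.420e-02/-3.480e+00) = 56.142974
iter 4: u=1.597662  f(a)=+1.793e-06  f'(a)=-3.479e+00  a ← 56.142974 − (+1.793e-06/-3.479e+00) = 56.142974
iter 5: u=1.597662  f(a)=+0.000e+00  f'(a)=-3.479e+00  a ← 56.142974 − (+0.000e+00/-3.479e+00) = 56.142974
converged: |Δa| < 1e-12 after 5 iterations
sag = a·(cosh(S/(2a)) − 1) = 56.142974·(cosh(1.597662) − 1) = 88.252129
T_max/T_min = cosh(S/(2a)) = 2.571918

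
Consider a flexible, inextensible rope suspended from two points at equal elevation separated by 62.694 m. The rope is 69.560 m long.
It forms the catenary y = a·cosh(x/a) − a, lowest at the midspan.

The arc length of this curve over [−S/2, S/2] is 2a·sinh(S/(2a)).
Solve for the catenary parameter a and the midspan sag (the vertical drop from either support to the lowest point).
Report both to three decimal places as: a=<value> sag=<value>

seed: a₀ = √(S³/(24(L−S))) = √(62.694³/(24·6.866)) = 38.670648
iter 1: u=0.810615  f(a)=+2.291e-01  f'(a)=-3.790e-01  a ← 38.670648 − (+2.291e-01/-3.790e-01) = 39.275264
iter 2: u=0.798136  f(a)=+5.485e-03  f'(a)=-3.610e-01  a ← 39.275264 − (+5.485e-03/-3.610e-01) = 39.290455
iter 3: u=0.797827  f(a)=+3.313e-06  f'(a)=-3.606e-01  a ← 39.290455 − (+3.313e-06/-3.606e-01) = 39.290464
iter 4: u=0.797827  f(a)=+1.222e-12  f'(a)=-3.606e-01  a ← 39.290464 − (+1.222e-12/-3.606e-01) = 39.290464
converged: |Δa| < 1e-12 after 4 iterations
sag = a·(cosh(S/(2a)) − 1) = 39.290464·(cosh(0.797827) − 1) = 13.182281
T_max/T_min = cosh(S/(2a)) = 1.335508

a=39.290 sag=13.182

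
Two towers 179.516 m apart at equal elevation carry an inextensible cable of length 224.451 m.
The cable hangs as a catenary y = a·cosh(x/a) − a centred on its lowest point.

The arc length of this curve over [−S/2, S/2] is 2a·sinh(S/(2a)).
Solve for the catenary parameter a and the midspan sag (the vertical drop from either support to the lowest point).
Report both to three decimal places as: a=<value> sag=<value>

seed: a₀ = √(S³/(24(L−S))) = √(179.516³/(24·44.935)) = 73.241419
iter 1: u=1.225509  f(a)=+3.498e+00  f'(a)=-1.421e+00  a ← 73.241419 − (+3.498e+00/-1.421e+00) = 75.701900
iter 2: u=1.185677  f(a)=+1.840e-01  f'(a)=-1.276e+00  a ← 75.701900 − (+1.840e-01/-1.276e+00) = 75.846139
iter 3: u=1.183422  f(a)=+5.716e-04  f'(a)=-1.268e+00  a ← 75.846139 − (+5.716e-04/-1.268e+00) = 75.846590
iter 4: u=1.183415  f(a)=+5.556e-09  f'(a)=-1.268e+00  a ← 75.846590 − (+5.556e-09/-1.268e+00) = 75.846590
iter 5: u=1.183415  f(a)=+0.000e+00  f'(a)=-1.268e+00  a ← 75.846590 − (+0.000e+00/-1.268e+00) = 75.846590
converged: |Δa| < 1e-12 after 5 iterations
sag = a·(cosh(S/(2a)) − 1) = 75.846590·(cosh(1.183415) − 1) = 59.605498
T_max/T_min = cosh(S/(2a)) = 1.785869

a=75.847 sag=59.605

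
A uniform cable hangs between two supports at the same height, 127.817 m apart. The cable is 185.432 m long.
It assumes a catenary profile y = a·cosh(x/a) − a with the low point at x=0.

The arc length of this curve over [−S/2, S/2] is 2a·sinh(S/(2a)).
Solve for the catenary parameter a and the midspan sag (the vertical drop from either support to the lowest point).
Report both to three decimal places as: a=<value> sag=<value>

seed: a₀ = √(S³/(24(L−S))) = √(127.817³/(24·57.615)) = 38.860602
iter 1: u=1.644558  f(a)=+8.312e+00  f'(a)=-3.849e+00  a ← 38.860602 − (+8.312e+00/-3.849e+00) = 41.020382
iter 2: u=1.557969  f(a)=+7.433e-01  f'(a)=-3.189e+00  a ← 41.020382 − (+7.433e-01/-3.189e+00) = 41.253499
iter 3: u=1.549166  f(a)=+7.233e-03  f'(a)=-3.127e+00  a ← 41.253499 − (+7.233e-03/-3.127e+00) = 41.255812
iter 4: u=1.549079  f(a)=+6.996e-07  f'(a)=-3.126e+00  a ← 41.255812 − (+6.996e-07/-3.126e+00) = 41.255812
iter 5: u=1.549079  f(a)=+0.000e+00  f'(a)=-3.126e+00  a ← 41.255812 − (+0.000e+00/-3.126e+00) = 41.255812
converged: |Δa| < 1e-12 after 5 iterations
sag = a·(cosh(S/(2a)) − 1) = 41.255812·(cosh(1.549079) − 1) = 60.224721
T_max/T_min = cosh(S/(2a)) = 2.459788

a=41.256 sag=60.225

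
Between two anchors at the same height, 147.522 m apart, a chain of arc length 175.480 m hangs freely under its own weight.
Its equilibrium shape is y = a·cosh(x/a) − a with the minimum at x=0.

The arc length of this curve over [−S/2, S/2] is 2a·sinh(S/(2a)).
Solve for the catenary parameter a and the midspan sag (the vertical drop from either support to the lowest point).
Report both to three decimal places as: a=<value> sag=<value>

seed: a₀ = √(S³/(24(L−S))) = √(147.522³/(24·27.958)) = 69.171392
iter 1: u=1.066351  f(a)=+1.633e+00  f'(a)=-9.041e-01  a ← 69.171392 − (+1.633e+00/-9.041e-01) = 70.977917
iter 2: u=1.039211  f(a)=+6.617e-02  f'(a)=-8.322e-01  a ← 70.977917 − (+6.617e-02/-8.322e-01) = 71.057432
iter 3: u=1.038048  f(a)=+1.188e-04  f'(a)=-8.292e-01  a ← 71.057432 − (+1.188e-04/-8.292e-01) = 71.057575
iter 4: u=1.038046  f(a)=+3.842e-10  f'(a)=-8.292e-01  a ← 71.057575 − (+3.842e-10/-8.292e-01) = 71.057575
iter 5: u=1.038046  f(a)=+2.842e-14  f'(a)=-8.292e-01  a ← 71.057575 − (+2.842e-14/-8.292e-01) = 71.057575
converged: |Δa| < 1e-12 after 5 iterations
sag = a·(cosh(S/(2a)) − 1) = 71.057575·(cosh(1.038046) − 1) = 41.847193
T_max/T_min = cosh(S/(2a)) = 1.588920

a=71.058 sag=41.847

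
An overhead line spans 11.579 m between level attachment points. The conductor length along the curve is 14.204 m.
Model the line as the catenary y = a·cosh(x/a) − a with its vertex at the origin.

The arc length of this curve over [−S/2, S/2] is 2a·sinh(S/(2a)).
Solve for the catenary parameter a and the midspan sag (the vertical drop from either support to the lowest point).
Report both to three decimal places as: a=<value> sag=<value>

seed: a₀ = √(S³/(24(L−S))) = √(11.579³/(24·2.625)) = 4.964052
iter 1: u=1.166285  f(a)=+1.844e-01  f'(a)=-1.209e+00  a ← 4.964052 − (+1.844e-01/-1.209e+00) = 5.116639
iter 2: u=1.131504  f(a)=+8.845e-03  f'(a)=-1.095e+00  a ← 5.116639 − (+8.845e-03/-1.095e+00) = 5.124715
iter 3: u=1.129721  f(a)=+2.261e-05  f'(a)=-1.090e+00  a ← 5.124715 − (+2.261e-05/-1.090e+00) = 5.124736
iter 4: u=1.129717  f(a)=+1.487e-10  f'(a)=-1.090e+00  a ← 5.124736 − (+1.487e-10/-1.090e+00) = 5.124736
iter 5: u=1.129717  f(a)=-3.553e-15  f'(a)=-1.090e+00  a ← 5.124736 − (-3.553e-15/-1.090e+00) = 5.124736
converged: |Δa| < 1e-12 after 5 iterations
sag = a·(cosh(S/(2a)) − 1) = 5.124736·(cosh(1.129717) − 1) = 3.633193
T_max/T_min = cosh(S/(2a)) = 1.708952

a=5.125 sag=3.633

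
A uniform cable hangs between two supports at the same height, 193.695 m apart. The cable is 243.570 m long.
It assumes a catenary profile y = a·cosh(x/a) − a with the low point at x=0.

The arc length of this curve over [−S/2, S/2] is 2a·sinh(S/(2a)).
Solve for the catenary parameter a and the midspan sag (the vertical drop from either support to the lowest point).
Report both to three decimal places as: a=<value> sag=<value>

a=80.764 sag=65.368

seed: a₀ = √(S³/(24(L−S))) = √(193.695³/(24·49.875)) = 77.916698
iter 1: u=1.242962  f(a)=+3.998e+00  f'(a)=-1.489e+00  a ← 77.916698 − (+3.998e+00/-1.489e+00) = 80.600993
iter 2: u=1.201567  f(a)=+2.159e-01  f'(a)=-1.332e+00  a ← 80.600993 − (+2.159e-01/-1.332e+00) = 80.763016
iter 3: u=1.199157  f(a)=+7.090e-04  f'(a)=-1.324e+00  a ← 80.763016 − (+7.090e-04/-1.324e+00) = 80.763552
iter 4: u=1.199149  f(a)=+7.704e-09  f'(a)=-1.324e+00  a ← 80.763552 − (+7.704e-09/-1.324e+00) = 80.763552
iter 5: u=1.199149  f(a)=-1.137e-13  f'(a)=-1.324e+00  a ← 80.763552 − (-1.137e-13/-1.324e+00) = 80.763552
converged: |Δa| < 1e-12 after 5 iterations
sag = a·(cosh(S/(2a)) − 1) = 80.763552·(cosh(1.199149) − 1) = 65.367682
T_max/T_min = cosh(S/(2a)) = 1.809371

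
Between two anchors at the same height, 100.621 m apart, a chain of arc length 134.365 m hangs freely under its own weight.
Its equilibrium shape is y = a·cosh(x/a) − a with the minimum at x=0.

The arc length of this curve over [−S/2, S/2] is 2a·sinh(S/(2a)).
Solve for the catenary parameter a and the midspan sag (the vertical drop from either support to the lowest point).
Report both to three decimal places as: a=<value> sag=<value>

seed: a₀ = √(S³/(24(L−S))) = √(100.621³/(24·33.744)) = 35.467375
iter 1: u=1.418501  f(a)=+3.562e+00  f'(a)=-2.314e+00  a ← 35.467375 − (+3.562e+00/-2.314e+00) = 37.006600
iter 2: u=1.359501  f(a)=+2.450e-01  f'(a)=-2.006e+00  a ← 37.006600 − (+2.450e-01/-2.006e+00) = 37.128747
iter 3: u=1.355028  f(a)=+1.348e-03  f'(a)=-1.984e+00  a ← 37.128747 − (+1.348e-03/-1.984e+00) = 37.129427
iter 4: u=1.355003  f(a)=+4.134e-08  f'(a)=-1.984e+00  a ← 37.129427 − (+4.134e-08/-1.984e+00) = 37.129427
iter 5: u=1.355003  f(a)=-2.842e-14  f'(a)=-1.984e+00  a ← 37.129427 − (-2.842e-14/-1.984e+00) = 37.129427
converged: |Δa| < 1e-12 after 5 iterations
sag = a·(cosh(S/(2a)) − 1) = 37.129427·(cosh(1.355003) − 1) = 39.630476
T_max/T_min = cosh(S/(2a)) = 2.067360

a=37.129 sag=39.630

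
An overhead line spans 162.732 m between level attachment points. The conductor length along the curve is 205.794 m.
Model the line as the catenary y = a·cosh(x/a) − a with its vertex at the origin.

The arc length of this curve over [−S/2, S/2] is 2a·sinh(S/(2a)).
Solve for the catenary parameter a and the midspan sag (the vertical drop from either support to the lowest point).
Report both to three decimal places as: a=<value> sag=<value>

seed: a₀ = √(S³/(24(L−S))) = √(162.732³/(24·43.062)) = 64.573856
iter 1: u=1.260046  f(a)=+3.551e+00  f'(a)=-1.558e+00  a ← 64.573856 − (+3.551e+00/-1.558e+00) = 66.853036
iter 2: u=1.217088  f(a)=+1.966e-01  f'(a)=-1.390e+00  a ← 66.853036 − (+1.966e-01/-1.390e+00) = 66.994544
iter 3: u=1.214517  f(a)=+6.814e-04  f'(a)=-1.380e+00  a ← 66.994544 − (+6.814e-04/-1.380e+00) = 66.995038
iter 4: u=1.214508  f(a)=+8.245e-09  f'(a)=-1.380e+00  a ← 66.995038 − (+8.245e-09/-1.380e+00) = 66.995038
iter 5: u=1.214508  f(a)=+2.842e-14  f'(a)=-1.380e+00  a ← 66.995038 − (+2.842e-14/-1.380e+00) = 66.995038
converged: |Δa| < 1e-12 after 5 iterations
sag = a·(cosh(S/(2a)) − 1) = 66.995038·(cosh(1.214508) − 1) = 55.789846
T_max/T_min = cosh(S/(2a)) = 1.832746

a=66.995 sag=55.790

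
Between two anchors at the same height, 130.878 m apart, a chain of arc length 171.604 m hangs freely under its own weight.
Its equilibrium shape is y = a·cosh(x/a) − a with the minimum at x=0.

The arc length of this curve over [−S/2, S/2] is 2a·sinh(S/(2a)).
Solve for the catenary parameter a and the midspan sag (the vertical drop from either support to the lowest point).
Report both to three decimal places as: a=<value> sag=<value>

seed: a₀ = √(S³/(24(L−S))) = √(130.878³/(24·40.726)) = 47.891504
iter 1: u=1.366401  f(a)=+3.975e+00  f'(a)=-2.040e+00  a ← 47.891504 − (+3.975e+00/-2.040e+00) = 49.839988
iter 2: u=1.312982  f(a)=+2.555e-01  f'(a)=-1.786e+00  a ← 49.839988 − (+2.555e-01/-1.786e+00) = 49.983063
iter 3: u=1.309223  f(a)=+1.216e-03  f'(a)=-1.769e+00  a ← 49.983063 − (+1.216e-03/-1.769e+00) = 49.983750
iter 4: u=1.309205  f(a)=+2.780e-08  f'(a)=-1.769e+00  a ← 49.983750 − (+2.780e-08/-1.769e+00) = 49.983750
iter 5: u=1.309205  f(a)=+0.000e+00  f'(a)=-1.769e+00  a ← 49.983750 − (+0.000e+00/-1.769e+00) = 49.983750
converged: |Δa| < 1e-12 after 5 iterations
sag = a·(cosh(S/(2a)) − 1) = 49.983750·(cosh(1.309205) − 1) = 49.315588
T_max/T_min = cosh(S/(2a)) = 1.986632

a=49.984 sag=49.316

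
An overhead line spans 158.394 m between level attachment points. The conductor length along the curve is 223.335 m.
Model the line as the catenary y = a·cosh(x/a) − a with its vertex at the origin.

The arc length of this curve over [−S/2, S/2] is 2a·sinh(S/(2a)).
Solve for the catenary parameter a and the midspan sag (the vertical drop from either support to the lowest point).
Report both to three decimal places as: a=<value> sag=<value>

a=53.347 sag=70.409

seed: a₀ = √(S³/(24(L−S))) = √(158.394³/(24·64.941)) = 50.494373
iter 1: u=1.568432  f(a)=+8.472e+00  f'(a)=-3.263e+00  a ← 50.494373 − (+8.472e+00/-3.263e+00) = 53.090588
iter 2: u=1.491733  f(a)=+6.972e-01  f'(a)=-2.746e+00  a ← 53.090588 − (+6.972e-01/-2.746e+00) = 53.344475
iter 3: u=1.484634  f(a)=+5.658e-03  f'(a)=-2.702e+00  a ← 53.344475 − (+5.658e-03/-2.702e+00) = 53.346570
iter 4: u=1.484575  f(a)=+3.794e-07  f'(a)=-2.701e+00  a ← 53.346570 − (+3.794e-07/-2.701e+00) = 53.346570
iter 5: u=1.484575  f(a)=-5.684e-14  f'(a)=-2.701e+00  a ← 53.346570 − (-5.684e-14/-2.701e+00) = 53.346570
converged: |Δa| < 1e-12 after 5 iterations
sag = a·(cosh(S/(2a)) − 1) = 53.346570·(cosh(1.484575) − 1) = 70.409186
T_max/T_min = cosh(S/(2a)) = 2.319845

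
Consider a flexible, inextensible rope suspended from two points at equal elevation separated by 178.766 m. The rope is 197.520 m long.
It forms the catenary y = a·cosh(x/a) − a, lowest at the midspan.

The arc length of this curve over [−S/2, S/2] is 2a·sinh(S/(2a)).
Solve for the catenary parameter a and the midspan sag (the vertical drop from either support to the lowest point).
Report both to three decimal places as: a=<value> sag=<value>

seed: a₀ = √(S³/(24(L−S))) = √(178.766³/(24·18.754)) = 112.661313
iter 1: u=0.793378  f(a)=+5.992e-01  f'(a)=-3.544e-01  a ← 112.661313 − (+5.992e-01/-3.544e-01) = 114.352130
iter 2: u=0.781647  f(a)=+1.375e-02  f'(a)=-3.383e-01  a ← 114.352130 − (+1.375e-02/-3.383e-01) = 114.392794
iter 3: u=0.781369  f(a)=+7.627e-06  f'(a)=-3.379e-01  a ← 114.392794 − (+7.627e-06/-3.379e-01) = 114.392816
iter 4: u=0.781369  f(a)=+2.331e-12  f'(a)=-3.379e-01  a ← 114.392816 − (+2.331e-12/-3.379e-01) = 114.392816
converged: |Δa| < 1e-12 after 4 iterations
sag = a·(cosh(S/(2a)) − 1) = 114.392816·(cosh(0.781369) − 1) = 36.733800
T_max/T_min = cosh(S/(2a)) = 1.321120

a=114.393 sag=36.734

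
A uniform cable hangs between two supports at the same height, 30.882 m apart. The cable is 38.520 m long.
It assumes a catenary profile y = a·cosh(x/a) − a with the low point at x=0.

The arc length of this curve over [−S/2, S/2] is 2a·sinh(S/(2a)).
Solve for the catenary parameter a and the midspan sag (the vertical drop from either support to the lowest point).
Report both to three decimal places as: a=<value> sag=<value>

seed: a₀ = √(S³/(24(L−S))) = √(30.882³/(24·7.638)) = 12.675429
iter 1: u=1.218184  f(a)=+5.872e-01  f'(a)=-1.394e+00  a ← 12.675429 − (+5.872e-01/-1.394e+00) = 13.096717
iter 2: u=1.178998  f(a)=+3.054e-02  f'(a)=-1.252e+00  a ← 13.096717 − (+3.054e-02/-1.252e+00) = 13.121110
iter 3: u=1.176806  f(a)=+9.269e-05  f'(a)=-1.245e+00  a ← 13.121110 − (+9.269e-05/-1.245e+00) = 13.121184
iter 4: u=1.176799  f(a)=+8.593e-10  f'(a)=-1.245e+00  a ← 13.121184 − (+8.593e-10/-1.245e+00) = 13.121184
iter 5: u=1.176799  f(a)=+0.000e+00  f'(a)=-1.245e+00  a ← 13.121184 − (+0.000e+00/-1.245e+00) = 13.121184
converged: |Δa| < 1e-12 after 5 iterations
sag = a·(cosh(S/(2a)) − 1) = 13.121184·(cosh(1.176799) − 1) = 10.183602
T_max/T_min = cosh(S/(2a)) = 1.776119

a=13.121 sag=10.184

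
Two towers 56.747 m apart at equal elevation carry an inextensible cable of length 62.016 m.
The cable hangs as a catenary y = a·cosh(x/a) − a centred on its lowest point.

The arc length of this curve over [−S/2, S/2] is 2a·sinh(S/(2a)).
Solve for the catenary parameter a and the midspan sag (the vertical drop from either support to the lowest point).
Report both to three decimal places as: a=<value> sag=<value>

a=38.533 sag=10.927

seed: a₀ = √(S³/(24(L−S))) = √(56.747³/(24·5.269)) = 38.014094
iter 1: u=0.746394  f(a)=+1.487e-01  f'(a)=-2.930e-01  a ← 38.014094 − (+1.487e-01/-2.930e-01) = 38.521765
iter 2: u=0.736558  f(a)=+3.032e-03  f'(a)=-2.811e-01  a ← 38.521765 − (+3.032e-03/-2.811e-01) = 38.532550
iter 3: u=0.736351  f(a)=+1.318e-06  f'(a)=-2.809e-01  a ← 38.532550 − (+1.318e-06/-2.809e-01) = 38.532555
iter 4: u=0.736351  f(a)=+2.274e-13  f'(a)=-2.809e-01  a ← 38.532555 − (+2.274e-13/-2.809e-01) = 38.532555
converged: |Δa| < 1e-12 after 4 iterations
sag = a·(cosh(S/(2a)) − 1) = 38.532555·(cosh(0.736351) − 1) = 10.927064
T_max/T_min = cosh(S/(2a)) = 1.283580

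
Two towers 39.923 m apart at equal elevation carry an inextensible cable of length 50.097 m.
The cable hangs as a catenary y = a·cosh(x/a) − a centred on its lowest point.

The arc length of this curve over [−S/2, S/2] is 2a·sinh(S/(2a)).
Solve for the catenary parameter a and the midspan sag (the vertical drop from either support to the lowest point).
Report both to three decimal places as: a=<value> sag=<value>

seed: a₀ = √(S³/(24(L−S))) = √(39.923³/(24·10.174)) = 16.142964
iter 1: u=1.236545  f(a)=+8.068e-01  f'(a)=-1.464e+00  a ← 16.142964 − (+8.068e-01/-1.464e+00) = 16.694005
iter 2: u=1.195729  f(a)=+4.315e-02  f'(a)=-1.311e+00  a ← 16.694005 − (+4.315e-02/-1.311e+00) = 16.726912
iter 3: u=1.193376  f(a)=+1.389e-04  f'(a)=-1.303e+00  a ← 16.726912 − (+1.389e-04/-1.303e+00) = 16.727018
iter 4: u=1.193369  f(a)=+1.449e-09  f'(a)=-1.303e+00  a ← 16.727018 − (+1.449e-09/-1.303e+00) = 16.727018
iter 5: u=1.193369  f(a)=+7.105e-15  f'(a)=-1.303e+00  a ← 16.727018 − (+7.105e-15/-1.303e+00) = 16.727018
converged: |Δa| < 1e-12 after 5 iterations
sag = a·(cosh(S/(2a)) − 1) = 16.727018·(cosh(1.193369) − 1) = 13.393083
T_max/T_min = cosh(S/(2a)) = 1.800686

a=16.727 sag=13.393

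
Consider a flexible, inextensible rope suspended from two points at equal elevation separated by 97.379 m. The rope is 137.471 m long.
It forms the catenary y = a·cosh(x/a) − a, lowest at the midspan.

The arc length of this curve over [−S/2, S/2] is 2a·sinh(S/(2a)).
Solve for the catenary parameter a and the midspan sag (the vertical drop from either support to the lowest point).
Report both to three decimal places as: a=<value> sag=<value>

a=32.735 sag=43.397

seed: a₀ = √(S³/(24(L−S))) = √(97.379³/(24·40.092)) = 30.978721
iter 1: u=1.571708  f(a)=+5.253e+00  f'(a)=-3.287e+00  a ← 30.978721 − (+5.253e+00/-3.287e+00) = 32.577036
iter 2: u=1.494596  f(a)=+4.339e-01  f'(a)=-2.764e+00  a ← 32.577036 − (+4.339e-01/-2.764e+00) = 32.734018
iter 3: u=1.487428  f(a)=+3.550e-03  f'(a)=-2.719e+00  a ← 32.734018 − (+3.550e-03/-2.719e+00) = 32.735323
iter 4: u=1.487369  f(a)=+2.419e-07  f'(a)=-2.719e+00  a ← 32.735323 − (+2.419e-07/-2.719e+00) = 32.735323
iter 5: u=1.487369  f(a)=-2.842e-14  f'(a)=-2.719e+00  a ← 32.735323 − (-2.842e-14/-2.719e+00) = 32.735323
converged: |Δa| < 1e-12 after 5 iterations
sag = a·(cosh(S/(2a)) − 1) = 32.735323·(cosh(1.487369) − 1) = 43.397261
T_max/T_min = cosh(S/(2a)) = 2.325701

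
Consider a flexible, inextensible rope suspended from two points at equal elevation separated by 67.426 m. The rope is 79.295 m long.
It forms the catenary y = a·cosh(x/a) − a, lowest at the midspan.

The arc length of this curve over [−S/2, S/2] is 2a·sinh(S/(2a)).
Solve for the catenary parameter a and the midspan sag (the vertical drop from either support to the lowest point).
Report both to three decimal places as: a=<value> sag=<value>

seed: a₀ = √(S³/(24(L−S))) = √(67.426³/(24·11.869)) = 32.804121
iter 1: u=1.027706  f(a)=+6.428e-01  f'(a)=-8.030e-01  a ← 32.804121 − (+6.428e-01/-8.030e-01) = 33.604605
iter 2: u=1.003226  f(a)=+2.428e-02  f'(a)=-7.434e-01  a ← 33.604605 − (+2.428e-02/-7.434e-01) = 33.637267
iter 3: u=1.002251  f(a)=+3.766e-05  f'(a)=-7.411e-01  a ← 33.637267 − (+3.766e-05/-7.411e-01) = 33.637318
iter 4: u=1.002250  f(a)=+9.088e-11  f'(a)=-7.411e-01  a ← 33.637318 − (+9.088e-11/-7.411e-01) = 33.637318
iter 5: u=1.002250  f(a)=+0.000e+00  f'(a)=-7.411e-01  a ← 33.637318 − (+0.000e+00/-7.411e-01) = 33.637318
converged: |Δa| < 1e-12 after 5 iterations
sag = a·(cosh(S/(2a)) − 1) = 33.637318·(cosh(1.002250) − 1) = 18.356849
T_max/T_min = cosh(S/(2a)) = 1.545729

a=33.637 sag=18.357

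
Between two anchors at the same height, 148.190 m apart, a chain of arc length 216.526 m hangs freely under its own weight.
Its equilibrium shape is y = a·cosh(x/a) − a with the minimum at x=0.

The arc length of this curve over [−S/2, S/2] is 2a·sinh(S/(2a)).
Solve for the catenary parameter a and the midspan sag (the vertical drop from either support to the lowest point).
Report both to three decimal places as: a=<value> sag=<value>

a=47.348 sag=70.816

seed: a₀ = √(S³/(24(L−S))) = √(148.190³/(24·68.336)) = 44.544896
iter 1: u=1.663378  f(a)=+1.010e+01  f'(a)=-4.005e+00  a ← 44.544896 − (+1.010e+01/-4.005e+00) = 47.066733
iter 2: u=1.574254  f(a)=+9.213e-01  f'(a)=-3.305e+00  a ← 47.066733 − (+9.213e-01/-3.305e+00) = 47.345459
iter 3: u=1.564986  f(a)=+9.362e-03  f'(a)=-3.238e+00  a ← 47.345459 − (+9.362e-03/-3.238e+00) = 47.348350
iter 4: u=1.564891  f(a)=+9.886e-07  f'(a)=-3.238e+00  a ← 47.348350 − (+9.886e-07/-3.238e+00) = 47.348350
iter 5: u=1.564891  f(a)=+2.842e-14  f'(a)=-3.238e+00  a ← 47.348350 − (+2.842e-14/-3.238e+00) = 47.348350
converged: |Δa| < 1e-12 after 5 iterations
sag = a·(cosh(S/(2a)) − 1) = 47.348350·(cosh(1.564891) − 1) = 70.815703
T_max/T_min = cosh(S/(2a)) = 2.495632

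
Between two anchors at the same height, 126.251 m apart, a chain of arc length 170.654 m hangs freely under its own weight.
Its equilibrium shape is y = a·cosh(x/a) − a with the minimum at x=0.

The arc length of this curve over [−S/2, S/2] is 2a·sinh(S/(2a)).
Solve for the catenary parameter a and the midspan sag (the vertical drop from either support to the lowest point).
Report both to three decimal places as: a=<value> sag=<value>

seed: a₀ = √(S³/(24(L−S))) = √(126.251³/(24·44.403)) = 43.455071
iter 1: u=1.452661  f(a)=+4.927e+00  f'(a)=-2.509e+00  a ← 43.455071 − (+4.927e+00/-2.509e+00) = 45.419226
iter 2: u=1.389841  f(a)=+3.538e-01  f'(a)=-2.160e+00  a ← 45.419226 − (+3.538e-01/-2.160e+00) = 45.582991
iter 3: u=1.384848  f(a)=+2.135e-03  f'(a)=-2.134e+00  a ← 45.582991 − (+2.135e-03/-2.134e+00) = 45.583992
iter 4: u=1.384817  f(a)=+7.885e-08  f'(a)=-2.134e+00  a ← 45.583992 − (+7.885e-08/-2.134e+00) = 45.583992
iter 5: u=1.384817  f(a)=-2.842e-14  f'(a)=-2.134e+00  a ← 45.583992 − (-2.842e-14/-2.134e+00) = 45.583992
converged: |Δa| < 1e-12 after 5 iterations
sag = a·(cosh(S/(2a)) − 1) = 45.583992·(cosh(1.384817) − 1) = 51.155851
T_max/T_min = cosh(S/(2a)) = 2.122233

a=45.584 sag=51.156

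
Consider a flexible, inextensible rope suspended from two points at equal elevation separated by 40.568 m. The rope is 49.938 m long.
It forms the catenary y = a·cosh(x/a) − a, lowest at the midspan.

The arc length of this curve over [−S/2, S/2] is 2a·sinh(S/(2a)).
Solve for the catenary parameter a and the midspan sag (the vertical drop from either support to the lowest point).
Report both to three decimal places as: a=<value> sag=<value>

a=17.798 sag=12.865

seed: a₀ = √(S³/(24(L−S))) = √(40.568³/(24·9.370)) = 17.230583
iter 1: u=1.177209  f(a)=+6.711e-01  f'(a)=-1.246e+00  a ← 17.230583 − (+6.711e-01/-1.246e+00) = 17.769195
iter 2: u=1.141526  f(a)=+3.275e-02  f'(a)=-1.127e+00  a ← 17.769195 − (+3.275e-02/-1.127e+00) = 17.798255
iter 3: u=1.139662  f(a)=+8.687e-05  f'(a)=-1.121e+00  a ← 17.798255 − (+8.687e-05/-1.121e+00) = 17.798332
iter 4: u=1.139657  f(a)=+6.147e-10  f'(a)=-1.121e+00  a ← 17.798332 − (+6.147e-10/-1.121e+00) = 17.798332
iter 5: u=1.139657  f(a)=+0.000e+00  f'(a)=-1.121e+00  a ← 17.798332 − (+0.000e+00/-1.121e+00) = 17.798332
converged: |Δa| < 1e-12 after 5 iterations
sag = a·(cosh(S/(2a)) − 1) = 17.798332·(cosh(1.139657) − 1) = 12.864864
T_max/T_min = cosh(S/(2a)) = 1.722813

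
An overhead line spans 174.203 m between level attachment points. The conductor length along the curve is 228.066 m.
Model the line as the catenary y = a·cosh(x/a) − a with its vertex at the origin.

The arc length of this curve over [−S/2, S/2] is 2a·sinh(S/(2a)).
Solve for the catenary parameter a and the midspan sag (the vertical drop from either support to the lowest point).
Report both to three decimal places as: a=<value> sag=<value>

seed: a₀ = √(S³/(24(L−S))) = √(174.203³/(24·53.863)) = 63.948823
iter 1: u=1.362050  f(a)=+5.223e+00  f'(a)=-2.019e+00  a ← 63.948823 − (+5.223e+00/-2.019e+00) = 66.536245
iter 2: u=1.309083  f(a)=+3.337e-01  f'(a)=-1.768e+00  a ← 66.536245 − (+3.337e-01/-1.768e+00) = 66.724984
iter 3: u=1.305381  f(a)=+1.568e-03  f'(a)=-1.751e+00  a ← 66.724984 − (+1.568e-03/-1.751e+00) = 66.725879
iter 4: u=1.305363  f(a)=+3.498e-08  f'(a)=-1.751e+00  a ← 66.725879 − (+3.498e-08/-1.751e+00) = 66.725879
iter 5: u=1.305363  f(a)=+2.842e-14  f'(a)=-1.751e+00  a ← 66.725879 − (+2.842e-14/-1.751e+00) = 66.725879
converged: |Δa| < 1e-12 after 5 iterations
sag = a·(cosh(S/(2a)) − 1) = 66.725879·(cosh(1.305363) − 1) = 65.394778
T_max/T_min = cosh(S/(2a)) = 1.980051

a=66.726 sag=65.395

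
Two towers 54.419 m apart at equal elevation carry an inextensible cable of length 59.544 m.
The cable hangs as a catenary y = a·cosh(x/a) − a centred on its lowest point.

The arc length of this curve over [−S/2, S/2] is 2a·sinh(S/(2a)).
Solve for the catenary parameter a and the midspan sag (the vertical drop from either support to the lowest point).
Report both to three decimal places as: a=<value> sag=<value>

a=36.698 sag=10.558

seed: a₀ = √(S³/(24(L−S))) = √(54.419³/(24·5.125)) = 36.197059
iter 1: u=0.751705  f(a)=+1.468e-01  f'(a)=-2.995e-01  a ← 36.197059 − (+1.468e-01/-2.995e-01) = 36.687076
iter 2: u=0.741664  f(a)=+3.033e-03  f'(a)=-2.872e-01  a ← 36.687076 − (+3.033e-03/-2.872e-01) = 36.697637
iter 3: u=0.741451  f(a)=+1.356e-06  f'(a)=-2.870e-01  a ← 36.697637 − (+1.356e-06/-2.870e-01) = 36.697642
iter 4: u=0.741451  f(a)=+2.629e-13  f'(a)=-2.870e-01  a ← 36.697642 − (+2.629e-13/-2.870e-01) = 36.697642
converged: |Δa| < 1e-12 after 4 iterations
sag = a·(cosh(S/(2a)) − 1) = 36.697642·(cosh(0.741451) − 1) = 10.557928
T_max/T_min = cosh(S/(2a)) = 1.287700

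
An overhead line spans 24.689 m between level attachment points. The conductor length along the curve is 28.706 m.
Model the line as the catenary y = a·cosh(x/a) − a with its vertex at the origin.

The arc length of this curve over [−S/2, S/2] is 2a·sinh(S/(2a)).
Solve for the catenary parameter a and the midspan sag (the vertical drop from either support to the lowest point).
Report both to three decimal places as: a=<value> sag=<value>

a=12.788 sag=6.435

seed: a₀ = √(S³/(24(L−S))) = √(24.689³/(24·4.017)) = 12.493920
iter 1: u=0.988041  f(a)=+2.007e-01  f'(a)=-7.080e-01  a ← 12.493920 − (+2.007e-01/-7.080e-01) = 12.777372
iter 2: u=0.966122  f(a)=+7.033e-03  f'(a)=-6.592e-01  a ← 12.777372 − (+7.033e-03/-6.592e-01) = 12.788041
iter 3: u=0.965316  f(a)=+9.332e-06  f'(a)=-6.574e-01  a ← 12.788041 − (+9.332e-06/-6.574e-01) = 12.788055
iter 4: u=0.965315  f(a)=+1.648e-11  f'(a)=-6.574e-01  a ← 12.788055 − (+1.648e-11/-6.574e-01) = 12.788055
iter 5: u=0.965315  f(a)=-7.105e-15  f'(a)=-6.574e-01  a ← 12.788055 − (-7.105e-15/-6.574e-01) = 12.788055
converged: |Δa| < 1e-12 after 5 iterations
sag = a·(cosh(S/(2a)) − 1) = 12.788055·(cosh(0.965315) − 1) = 6.435445
T_max/T_min = cosh(S/(2a)) = 1.503239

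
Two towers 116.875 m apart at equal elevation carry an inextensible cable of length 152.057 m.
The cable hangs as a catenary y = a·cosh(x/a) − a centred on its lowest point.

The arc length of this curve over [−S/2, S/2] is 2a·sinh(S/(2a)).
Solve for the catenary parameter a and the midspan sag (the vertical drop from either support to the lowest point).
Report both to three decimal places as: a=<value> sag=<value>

seed: a₀ = √(S³/(24(L−S))) = √(116.875³/(24·35.182)) = 43.482705
iter 1: u=1.343925  f(a)=+3.317e+00  f'(a)=-1.930e+00  a ← 43.482705 − (+3.317e+00/-1.930e+00) = 45.201529
iter 2: u=1.292821  f(a)=+2.068e-01  f'(a)=-1.696e+00  a ← 45.201529 − (+2.068e-01/-1.696e+00) = 45.323475
iter 3: u=1.289343  f(a)=+9.224e-04  f'(a)=-1.681e+00  a ← 45.323475 − (+9.224e-04/-1.681e+00) = 45.324024
iter 4: u=1.289327  f(a)=+1.852e-08  f'(a)=-1.681e+00  a ← 45.324024 − (+1.852e-08/-1.681e+00) = 45.324024
iter 5: u=1.289327  f(a)=-2.842e-14  f'(a)=-1.681e+00  a ← 45.324024 − (-2.842e-14/-1.681e+00) = 45.324024
converged: |Δa| < 1e-12 after 5 iterations
sag = a·(cosh(S/(2a)) − 1) = 45.324024·(cosh(1.289327) − 1) = 43.189252
T_max/T_min = cosh(S/(2a)) = 1.952900

a=45.324 sag=43.189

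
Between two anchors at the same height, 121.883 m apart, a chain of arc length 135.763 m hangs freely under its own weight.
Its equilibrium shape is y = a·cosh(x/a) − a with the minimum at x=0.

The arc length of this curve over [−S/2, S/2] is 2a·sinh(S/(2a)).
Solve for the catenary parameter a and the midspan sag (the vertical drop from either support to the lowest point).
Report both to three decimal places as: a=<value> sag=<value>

a=74.953 sag=26.170

seed: a₀ = √(S³/(24(L−S))) = √(121.883³/(24·13.880)) = 73.724927
iter 1: u=0.826606  f(a)=+4.820e-01  f'(a)=-4.029e-01  a ← 73.724927 − (+4.820e-01/-4.029e-01) = 74.921216
iter 2: u=0.813408  f(a)=+1.198e-02  f'(a)=-3.831e-01  a ← 74.921216 − (+1.198e-02/-3.831e-01) = 74.952493
iter 3: u=0.813068  f(a)=+7.823e-06  f'(a)=-3.826e-01  a ← 74.952493 − (+7.823e-06/-3.826e-01) = 74.952513
iter 4: u=0.813068  f(a)=+3.354e-12  f'(a)=-3.826e-01  a ← 74.952513 − (+3.354e-12/-3.826e-01) = 74.952513
converged: |Δa| < 1e-12 after 4 iterations
sag = a·(cosh(S/(2a)) − 1) = 74.952513·(cosh(0.813068) − 1) = 26.170072
T_max/T_min = cosh(S/(2a)) = 1.349155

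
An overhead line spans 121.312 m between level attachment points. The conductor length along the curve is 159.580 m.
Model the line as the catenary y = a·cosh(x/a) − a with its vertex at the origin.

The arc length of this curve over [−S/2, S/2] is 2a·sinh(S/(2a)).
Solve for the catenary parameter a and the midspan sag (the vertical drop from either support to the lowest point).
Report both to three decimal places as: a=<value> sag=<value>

a=46.040 sag=46.080

seed: a₀ = √(S³/(24(L−S))) = √(121.312³/(24·38.268)) = 44.089192
iter 1: u=1.375757  f(a)=+3.789e+00  f'(a)=-2.088e+00  a ← 44.089192 − (+3.789e+00/-2.088e+00) = 45.904314
iter 2: u=1.321357  f(a)=+2.466e-01  f'(a)=-1.824e+00  a ← 45.904314 − (+2.466e-01/-1.824e+00) = 46.039495
iter 3: u=1.317478  f(a)=+1.205e-03  f'(a)=-1.806e+00  a ← 46.039495 − (+1.205e-03/-1.806e+00) = 46.040162
iter 4: u=1.317458  f(a)=+2.907e-08  f'(a)=-1.806e+00  a ← 46.040162 − (+2.907e-08/-1.806e+00) = 46.040162
iter 5: u=1.317458  f(a)=-2.842e-14  f'(a)=-1.806e+00  a ← 46.040162 − (-2.842e-14/-1.806e+00) = 46.040162
converged: |Δa| < 1e-12 after 5 iterations
sag = a·(cosh(S/(2a)) − 1) = 46.040162·(cosh(1.317458) − 1) = 46.080089
T_max/T_min = cosh(S/(2a)) = 2.000867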